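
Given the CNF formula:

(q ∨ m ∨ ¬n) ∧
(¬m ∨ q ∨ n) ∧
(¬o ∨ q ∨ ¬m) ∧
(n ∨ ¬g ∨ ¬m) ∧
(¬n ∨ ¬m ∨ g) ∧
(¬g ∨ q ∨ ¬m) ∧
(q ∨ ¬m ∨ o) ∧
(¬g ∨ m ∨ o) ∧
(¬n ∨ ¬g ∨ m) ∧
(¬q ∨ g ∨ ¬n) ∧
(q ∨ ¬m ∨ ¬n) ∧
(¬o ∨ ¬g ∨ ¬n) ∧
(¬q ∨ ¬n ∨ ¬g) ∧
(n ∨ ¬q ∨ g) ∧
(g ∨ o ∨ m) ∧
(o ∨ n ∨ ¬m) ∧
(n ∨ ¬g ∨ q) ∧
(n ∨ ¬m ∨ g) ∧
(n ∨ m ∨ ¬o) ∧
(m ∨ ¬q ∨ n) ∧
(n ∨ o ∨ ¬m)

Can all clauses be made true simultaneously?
No

No, the formula is not satisfiable.

No assignment of truth values to the variables can make all 21 clauses true simultaneously.

The formula is UNSAT (unsatisfiable).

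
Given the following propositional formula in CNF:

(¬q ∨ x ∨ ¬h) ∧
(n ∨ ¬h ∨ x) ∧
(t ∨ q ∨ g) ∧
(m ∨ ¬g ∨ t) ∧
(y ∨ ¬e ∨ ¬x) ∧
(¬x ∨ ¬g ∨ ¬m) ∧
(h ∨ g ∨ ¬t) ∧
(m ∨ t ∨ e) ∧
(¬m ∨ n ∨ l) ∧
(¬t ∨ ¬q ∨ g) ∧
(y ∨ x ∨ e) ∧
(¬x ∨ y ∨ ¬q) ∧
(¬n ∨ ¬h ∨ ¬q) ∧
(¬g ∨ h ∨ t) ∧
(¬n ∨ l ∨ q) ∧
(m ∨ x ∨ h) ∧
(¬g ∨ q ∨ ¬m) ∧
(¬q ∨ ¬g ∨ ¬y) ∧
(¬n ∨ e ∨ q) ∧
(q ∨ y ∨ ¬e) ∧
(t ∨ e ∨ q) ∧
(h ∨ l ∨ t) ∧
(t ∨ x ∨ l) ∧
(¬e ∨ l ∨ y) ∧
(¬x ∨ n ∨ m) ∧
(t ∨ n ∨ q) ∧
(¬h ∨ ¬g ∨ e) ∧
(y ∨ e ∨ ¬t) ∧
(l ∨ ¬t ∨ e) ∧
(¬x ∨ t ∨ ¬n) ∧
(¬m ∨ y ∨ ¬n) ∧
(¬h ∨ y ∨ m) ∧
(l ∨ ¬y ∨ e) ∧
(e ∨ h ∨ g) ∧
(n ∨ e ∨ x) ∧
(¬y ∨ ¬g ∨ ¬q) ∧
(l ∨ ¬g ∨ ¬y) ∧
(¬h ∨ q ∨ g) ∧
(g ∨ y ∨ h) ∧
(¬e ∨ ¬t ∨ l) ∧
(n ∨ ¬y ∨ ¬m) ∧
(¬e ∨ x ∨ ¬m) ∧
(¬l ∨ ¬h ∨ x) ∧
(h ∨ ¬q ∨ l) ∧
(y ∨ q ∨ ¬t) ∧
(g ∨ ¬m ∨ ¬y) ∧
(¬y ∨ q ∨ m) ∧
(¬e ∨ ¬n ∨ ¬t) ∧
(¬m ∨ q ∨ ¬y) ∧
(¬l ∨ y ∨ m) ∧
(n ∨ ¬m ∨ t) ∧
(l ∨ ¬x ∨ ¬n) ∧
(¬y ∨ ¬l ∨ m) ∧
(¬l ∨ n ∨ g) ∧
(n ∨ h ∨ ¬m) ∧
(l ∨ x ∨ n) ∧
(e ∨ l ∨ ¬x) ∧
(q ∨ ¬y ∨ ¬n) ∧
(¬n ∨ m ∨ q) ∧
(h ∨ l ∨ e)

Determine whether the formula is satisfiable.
No

No, the formula is not satisfiable.

No assignment of truth values to the variables can make all 60 clauses true simultaneously.

The formula is UNSAT (unsatisfiable).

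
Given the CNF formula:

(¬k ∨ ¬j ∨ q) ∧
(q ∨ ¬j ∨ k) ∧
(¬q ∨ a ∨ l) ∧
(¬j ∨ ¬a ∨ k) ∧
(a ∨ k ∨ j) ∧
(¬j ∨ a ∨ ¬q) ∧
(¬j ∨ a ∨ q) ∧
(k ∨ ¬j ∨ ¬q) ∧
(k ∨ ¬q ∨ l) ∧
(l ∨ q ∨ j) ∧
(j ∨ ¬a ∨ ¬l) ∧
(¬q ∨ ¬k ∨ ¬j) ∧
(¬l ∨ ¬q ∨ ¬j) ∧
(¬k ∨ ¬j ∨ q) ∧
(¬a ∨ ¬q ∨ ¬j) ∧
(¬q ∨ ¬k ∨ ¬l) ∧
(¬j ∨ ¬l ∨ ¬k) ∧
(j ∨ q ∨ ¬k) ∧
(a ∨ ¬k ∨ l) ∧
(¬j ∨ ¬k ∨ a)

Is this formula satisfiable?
Yes

Yes, the formula is satisfiable.

One satisfying assignment is: a=True, l=False, q=True, j=False, k=True

Verification: With this assignment, all 20 clauses evaluate to true.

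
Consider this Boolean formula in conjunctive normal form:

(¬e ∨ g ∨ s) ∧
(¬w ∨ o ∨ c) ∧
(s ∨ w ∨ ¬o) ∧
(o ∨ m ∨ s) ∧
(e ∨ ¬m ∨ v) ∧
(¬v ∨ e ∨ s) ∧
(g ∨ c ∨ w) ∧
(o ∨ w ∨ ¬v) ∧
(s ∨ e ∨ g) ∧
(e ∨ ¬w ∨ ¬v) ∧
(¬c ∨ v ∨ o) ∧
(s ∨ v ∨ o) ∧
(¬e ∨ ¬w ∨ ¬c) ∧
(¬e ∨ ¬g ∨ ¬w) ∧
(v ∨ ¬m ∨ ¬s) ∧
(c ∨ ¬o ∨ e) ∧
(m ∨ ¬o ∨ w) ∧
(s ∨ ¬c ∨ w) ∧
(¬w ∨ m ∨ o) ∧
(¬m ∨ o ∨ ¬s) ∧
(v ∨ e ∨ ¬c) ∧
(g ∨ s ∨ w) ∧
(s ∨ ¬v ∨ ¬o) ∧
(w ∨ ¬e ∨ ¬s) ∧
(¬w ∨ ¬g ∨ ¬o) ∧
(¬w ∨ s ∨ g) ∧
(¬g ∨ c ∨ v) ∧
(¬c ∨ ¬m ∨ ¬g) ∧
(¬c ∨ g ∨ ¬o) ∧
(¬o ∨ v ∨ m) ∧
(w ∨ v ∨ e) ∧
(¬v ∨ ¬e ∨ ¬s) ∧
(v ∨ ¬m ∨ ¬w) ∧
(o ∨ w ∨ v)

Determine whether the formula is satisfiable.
No

No, the formula is not satisfiable.

No assignment of truth values to the variables can make all 34 clauses true simultaneously.

The formula is UNSAT (unsatisfiable).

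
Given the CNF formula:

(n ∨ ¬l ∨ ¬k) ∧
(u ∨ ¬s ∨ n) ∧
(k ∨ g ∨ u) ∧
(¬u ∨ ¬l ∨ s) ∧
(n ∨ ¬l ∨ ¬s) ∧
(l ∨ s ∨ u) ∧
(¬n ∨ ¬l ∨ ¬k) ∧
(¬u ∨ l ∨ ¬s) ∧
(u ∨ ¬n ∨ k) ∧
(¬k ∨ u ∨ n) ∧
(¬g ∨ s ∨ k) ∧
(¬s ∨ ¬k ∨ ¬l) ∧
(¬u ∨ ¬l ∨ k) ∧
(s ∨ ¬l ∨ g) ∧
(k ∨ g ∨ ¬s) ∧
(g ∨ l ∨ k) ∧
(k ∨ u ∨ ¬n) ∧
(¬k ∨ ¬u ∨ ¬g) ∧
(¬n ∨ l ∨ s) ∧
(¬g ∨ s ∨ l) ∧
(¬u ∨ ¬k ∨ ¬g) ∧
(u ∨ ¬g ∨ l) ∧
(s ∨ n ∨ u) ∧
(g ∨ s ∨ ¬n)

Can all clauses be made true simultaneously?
Yes

Yes, the formula is satisfiable.

One satisfying assignment is: u=True, g=False, n=False, l=False, k=True, s=False

Verification: With this assignment, all 24 clauses evaluate to true.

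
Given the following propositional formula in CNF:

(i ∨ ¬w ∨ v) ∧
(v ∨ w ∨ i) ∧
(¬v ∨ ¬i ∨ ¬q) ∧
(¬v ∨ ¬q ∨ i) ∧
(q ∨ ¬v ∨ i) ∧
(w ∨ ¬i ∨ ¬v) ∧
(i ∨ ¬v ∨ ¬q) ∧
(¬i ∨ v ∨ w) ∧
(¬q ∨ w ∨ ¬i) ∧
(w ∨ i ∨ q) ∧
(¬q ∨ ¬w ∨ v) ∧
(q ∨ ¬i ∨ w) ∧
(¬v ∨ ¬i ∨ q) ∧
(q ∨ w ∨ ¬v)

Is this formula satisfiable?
Yes

Yes, the formula is satisfiable.

One satisfying assignment is: i=True, w=True, q=False, v=False

Verification: With this assignment, all 14 clauses evaluate to true.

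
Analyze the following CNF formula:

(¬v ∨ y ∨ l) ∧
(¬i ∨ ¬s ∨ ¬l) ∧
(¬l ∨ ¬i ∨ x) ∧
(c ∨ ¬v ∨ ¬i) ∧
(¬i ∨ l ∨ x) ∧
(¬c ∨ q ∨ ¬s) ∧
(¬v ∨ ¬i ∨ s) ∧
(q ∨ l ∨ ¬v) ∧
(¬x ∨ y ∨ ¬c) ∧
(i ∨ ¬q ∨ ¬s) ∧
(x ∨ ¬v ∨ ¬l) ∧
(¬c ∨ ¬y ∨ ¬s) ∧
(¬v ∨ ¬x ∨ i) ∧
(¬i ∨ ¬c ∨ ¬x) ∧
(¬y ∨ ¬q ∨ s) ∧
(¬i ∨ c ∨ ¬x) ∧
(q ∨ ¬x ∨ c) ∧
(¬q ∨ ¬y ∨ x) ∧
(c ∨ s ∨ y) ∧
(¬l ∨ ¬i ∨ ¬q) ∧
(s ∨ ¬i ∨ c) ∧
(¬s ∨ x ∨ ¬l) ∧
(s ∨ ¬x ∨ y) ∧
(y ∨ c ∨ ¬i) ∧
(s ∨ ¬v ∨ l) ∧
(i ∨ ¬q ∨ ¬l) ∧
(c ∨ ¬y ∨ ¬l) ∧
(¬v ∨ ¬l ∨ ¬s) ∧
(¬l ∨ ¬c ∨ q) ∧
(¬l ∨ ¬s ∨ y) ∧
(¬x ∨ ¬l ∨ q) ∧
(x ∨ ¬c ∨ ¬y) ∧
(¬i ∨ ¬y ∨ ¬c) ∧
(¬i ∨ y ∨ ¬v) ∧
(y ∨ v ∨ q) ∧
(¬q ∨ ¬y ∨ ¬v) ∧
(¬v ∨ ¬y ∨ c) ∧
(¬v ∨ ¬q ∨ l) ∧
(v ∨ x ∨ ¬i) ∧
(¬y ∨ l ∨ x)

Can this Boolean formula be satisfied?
Yes

Yes, the formula is satisfiable.

One satisfying assignment is: i=False, c=True, s=False, q=True, x=False, y=False, l=False, v=False

Verification: With this assignment, all 40 clauses evaluate to true.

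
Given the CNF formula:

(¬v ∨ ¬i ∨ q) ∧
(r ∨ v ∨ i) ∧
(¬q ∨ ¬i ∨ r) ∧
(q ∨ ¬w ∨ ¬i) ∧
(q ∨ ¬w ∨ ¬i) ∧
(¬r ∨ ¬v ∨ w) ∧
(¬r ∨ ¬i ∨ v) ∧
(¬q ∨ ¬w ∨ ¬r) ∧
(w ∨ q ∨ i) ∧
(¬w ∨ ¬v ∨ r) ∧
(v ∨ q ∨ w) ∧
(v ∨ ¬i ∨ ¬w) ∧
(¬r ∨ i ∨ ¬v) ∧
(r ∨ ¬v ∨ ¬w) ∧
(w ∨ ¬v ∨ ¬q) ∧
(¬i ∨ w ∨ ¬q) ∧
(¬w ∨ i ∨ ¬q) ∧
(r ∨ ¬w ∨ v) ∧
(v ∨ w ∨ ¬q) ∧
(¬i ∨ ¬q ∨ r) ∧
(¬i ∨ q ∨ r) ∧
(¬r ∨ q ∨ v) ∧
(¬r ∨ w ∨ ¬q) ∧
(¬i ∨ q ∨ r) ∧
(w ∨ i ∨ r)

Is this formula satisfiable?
No

No, the formula is not satisfiable.

No assignment of truth values to the variables can make all 25 clauses true simultaneously.

The formula is UNSAT (unsatisfiable).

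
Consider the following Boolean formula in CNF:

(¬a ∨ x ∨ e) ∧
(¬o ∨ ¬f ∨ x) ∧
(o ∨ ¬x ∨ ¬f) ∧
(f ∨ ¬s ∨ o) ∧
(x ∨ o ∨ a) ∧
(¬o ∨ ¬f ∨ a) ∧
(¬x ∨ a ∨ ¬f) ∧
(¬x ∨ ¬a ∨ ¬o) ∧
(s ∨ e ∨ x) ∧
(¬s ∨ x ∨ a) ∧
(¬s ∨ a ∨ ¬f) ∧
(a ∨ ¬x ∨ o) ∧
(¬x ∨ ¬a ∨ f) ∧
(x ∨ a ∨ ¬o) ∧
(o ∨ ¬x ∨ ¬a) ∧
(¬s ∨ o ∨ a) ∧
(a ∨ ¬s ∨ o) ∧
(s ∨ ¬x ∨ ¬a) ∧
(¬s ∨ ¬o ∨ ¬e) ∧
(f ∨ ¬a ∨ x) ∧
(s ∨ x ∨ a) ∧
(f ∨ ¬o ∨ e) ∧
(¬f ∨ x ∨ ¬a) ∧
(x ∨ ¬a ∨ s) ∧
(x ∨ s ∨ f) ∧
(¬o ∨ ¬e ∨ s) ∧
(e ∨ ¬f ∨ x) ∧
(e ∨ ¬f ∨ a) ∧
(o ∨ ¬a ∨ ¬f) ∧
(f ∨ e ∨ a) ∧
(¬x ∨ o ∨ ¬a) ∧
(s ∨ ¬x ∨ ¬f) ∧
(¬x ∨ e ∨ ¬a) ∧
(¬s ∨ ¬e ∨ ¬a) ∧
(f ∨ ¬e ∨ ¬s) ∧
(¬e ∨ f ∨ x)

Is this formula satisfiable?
No

No, the formula is not satisfiable.

No assignment of truth values to the variables can make all 36 clauses true simultaneously.

The formula is UNSAT (unsatisfiable).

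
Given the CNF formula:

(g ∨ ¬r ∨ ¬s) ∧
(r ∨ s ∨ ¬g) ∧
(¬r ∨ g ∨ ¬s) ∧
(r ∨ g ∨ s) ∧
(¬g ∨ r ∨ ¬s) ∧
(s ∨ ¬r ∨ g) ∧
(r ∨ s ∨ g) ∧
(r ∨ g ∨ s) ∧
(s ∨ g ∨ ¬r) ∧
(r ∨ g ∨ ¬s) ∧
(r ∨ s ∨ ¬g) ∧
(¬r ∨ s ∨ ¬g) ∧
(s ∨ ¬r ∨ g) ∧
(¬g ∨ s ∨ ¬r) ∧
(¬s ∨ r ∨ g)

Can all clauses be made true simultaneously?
Yes

Yes, the formula is satisfiable.

One satisfying assignment is: g=True, s=True, r=True

Verification: With this assignment, all 15 clauses evaluate to true.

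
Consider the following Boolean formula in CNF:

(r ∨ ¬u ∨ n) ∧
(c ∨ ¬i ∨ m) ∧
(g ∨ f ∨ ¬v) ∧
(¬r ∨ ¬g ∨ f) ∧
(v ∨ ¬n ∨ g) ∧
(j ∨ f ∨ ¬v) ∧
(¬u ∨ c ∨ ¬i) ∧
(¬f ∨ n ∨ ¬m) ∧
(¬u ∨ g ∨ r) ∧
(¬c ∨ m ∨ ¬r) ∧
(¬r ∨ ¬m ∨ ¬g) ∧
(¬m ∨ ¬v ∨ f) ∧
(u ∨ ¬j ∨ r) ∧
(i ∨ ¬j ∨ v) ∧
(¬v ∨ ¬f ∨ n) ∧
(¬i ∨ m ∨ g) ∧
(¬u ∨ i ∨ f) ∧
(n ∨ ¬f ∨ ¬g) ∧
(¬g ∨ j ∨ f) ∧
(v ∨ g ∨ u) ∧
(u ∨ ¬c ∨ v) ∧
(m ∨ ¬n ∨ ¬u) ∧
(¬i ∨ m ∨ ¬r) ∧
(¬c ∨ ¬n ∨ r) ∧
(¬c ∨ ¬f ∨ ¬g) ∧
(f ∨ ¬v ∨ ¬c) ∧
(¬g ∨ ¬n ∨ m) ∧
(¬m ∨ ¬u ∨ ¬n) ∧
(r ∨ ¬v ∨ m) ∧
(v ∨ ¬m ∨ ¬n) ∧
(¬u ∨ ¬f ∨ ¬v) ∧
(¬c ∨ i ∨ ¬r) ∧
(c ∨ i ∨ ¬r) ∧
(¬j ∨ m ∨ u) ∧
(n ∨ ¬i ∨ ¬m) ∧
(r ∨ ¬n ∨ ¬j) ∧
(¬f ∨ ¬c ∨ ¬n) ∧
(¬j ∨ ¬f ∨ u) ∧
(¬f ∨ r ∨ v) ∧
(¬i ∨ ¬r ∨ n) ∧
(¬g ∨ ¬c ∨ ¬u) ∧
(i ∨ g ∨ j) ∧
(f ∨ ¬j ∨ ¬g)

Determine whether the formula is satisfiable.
Yes

Yes, the formula is satisfiable.

One satisfying assignment is: m=True, v=True, i=False, c=False, j=False, n=True, r=False, u=False, f=True, g=True

Verification: With this assignment, all 43 clauses evaluate to true.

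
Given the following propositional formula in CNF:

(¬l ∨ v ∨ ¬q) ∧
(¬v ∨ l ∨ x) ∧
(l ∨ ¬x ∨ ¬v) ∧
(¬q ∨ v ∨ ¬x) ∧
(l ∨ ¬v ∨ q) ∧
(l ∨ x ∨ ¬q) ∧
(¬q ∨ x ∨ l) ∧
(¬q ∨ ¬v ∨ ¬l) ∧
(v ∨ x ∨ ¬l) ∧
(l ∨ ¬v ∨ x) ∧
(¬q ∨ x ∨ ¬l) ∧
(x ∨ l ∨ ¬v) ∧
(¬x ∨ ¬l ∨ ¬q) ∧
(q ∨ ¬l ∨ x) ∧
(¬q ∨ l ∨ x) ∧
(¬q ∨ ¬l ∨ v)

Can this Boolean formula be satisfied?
Yes

Yes, the formula is satisfiable.

One satisfying assignment is: v=False, l=False, q=False, x=False

Verification: With this assignment, all 16 clauses evaluate to true.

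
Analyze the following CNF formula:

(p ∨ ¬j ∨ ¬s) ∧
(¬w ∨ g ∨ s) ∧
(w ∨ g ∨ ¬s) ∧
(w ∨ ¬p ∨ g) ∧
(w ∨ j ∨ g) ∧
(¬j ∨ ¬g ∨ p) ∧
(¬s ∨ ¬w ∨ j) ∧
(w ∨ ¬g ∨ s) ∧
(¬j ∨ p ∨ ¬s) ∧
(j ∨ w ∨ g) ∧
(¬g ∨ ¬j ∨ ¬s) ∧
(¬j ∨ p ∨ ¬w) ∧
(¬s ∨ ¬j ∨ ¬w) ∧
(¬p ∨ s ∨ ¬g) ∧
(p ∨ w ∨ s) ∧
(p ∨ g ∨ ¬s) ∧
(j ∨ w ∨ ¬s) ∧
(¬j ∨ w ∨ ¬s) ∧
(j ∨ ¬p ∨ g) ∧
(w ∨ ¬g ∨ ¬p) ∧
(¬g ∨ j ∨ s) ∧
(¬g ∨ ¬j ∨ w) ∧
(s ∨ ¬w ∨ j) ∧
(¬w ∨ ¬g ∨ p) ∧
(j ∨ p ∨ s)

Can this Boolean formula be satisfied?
No

No, the formula is not satisfiable.

No assignment of truth values to the variables can make all 25 clauses true simultaneously.

The formula is UNSAT (unsatisfiable).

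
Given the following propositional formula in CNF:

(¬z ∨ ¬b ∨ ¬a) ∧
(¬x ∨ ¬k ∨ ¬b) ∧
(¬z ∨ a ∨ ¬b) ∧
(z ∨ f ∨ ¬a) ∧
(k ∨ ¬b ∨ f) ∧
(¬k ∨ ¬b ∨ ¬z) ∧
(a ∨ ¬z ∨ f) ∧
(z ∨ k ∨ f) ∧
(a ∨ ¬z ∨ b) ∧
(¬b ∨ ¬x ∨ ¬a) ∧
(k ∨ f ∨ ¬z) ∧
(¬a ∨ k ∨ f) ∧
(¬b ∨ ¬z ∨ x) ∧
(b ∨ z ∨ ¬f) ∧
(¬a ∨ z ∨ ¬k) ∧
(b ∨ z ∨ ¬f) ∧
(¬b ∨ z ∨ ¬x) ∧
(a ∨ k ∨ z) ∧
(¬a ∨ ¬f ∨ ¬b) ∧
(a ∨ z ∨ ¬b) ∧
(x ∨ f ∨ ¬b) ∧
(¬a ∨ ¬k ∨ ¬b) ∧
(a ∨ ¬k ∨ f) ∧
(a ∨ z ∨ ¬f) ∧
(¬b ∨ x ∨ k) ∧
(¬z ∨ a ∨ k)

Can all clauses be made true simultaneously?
Yes

Yes, the formula is satisfiable.

One satisfying assignment is: x=False, k=False, b=False, z=True, a=True, f=True

Verification: With this assignment, all 26 clauses evaluate to true.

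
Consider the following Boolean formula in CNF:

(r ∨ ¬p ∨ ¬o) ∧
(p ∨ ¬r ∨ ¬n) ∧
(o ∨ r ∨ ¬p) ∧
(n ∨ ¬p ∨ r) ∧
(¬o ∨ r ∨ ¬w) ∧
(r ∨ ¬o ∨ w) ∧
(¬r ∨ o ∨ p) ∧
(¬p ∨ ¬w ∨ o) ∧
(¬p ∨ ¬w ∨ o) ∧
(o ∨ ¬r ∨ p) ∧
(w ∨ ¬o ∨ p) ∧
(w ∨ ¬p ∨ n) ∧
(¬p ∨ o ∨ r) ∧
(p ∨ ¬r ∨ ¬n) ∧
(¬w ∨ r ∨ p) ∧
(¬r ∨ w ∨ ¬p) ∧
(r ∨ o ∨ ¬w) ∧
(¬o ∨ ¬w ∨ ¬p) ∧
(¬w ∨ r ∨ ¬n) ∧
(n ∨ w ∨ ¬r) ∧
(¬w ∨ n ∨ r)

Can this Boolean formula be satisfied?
Yes

Yes, the formula is satisfiable.

One satisfying assignment is: w=False, p=False, n=False, o=False, r=False

Verification: With this assignment, all 21 clauses evaluate to true.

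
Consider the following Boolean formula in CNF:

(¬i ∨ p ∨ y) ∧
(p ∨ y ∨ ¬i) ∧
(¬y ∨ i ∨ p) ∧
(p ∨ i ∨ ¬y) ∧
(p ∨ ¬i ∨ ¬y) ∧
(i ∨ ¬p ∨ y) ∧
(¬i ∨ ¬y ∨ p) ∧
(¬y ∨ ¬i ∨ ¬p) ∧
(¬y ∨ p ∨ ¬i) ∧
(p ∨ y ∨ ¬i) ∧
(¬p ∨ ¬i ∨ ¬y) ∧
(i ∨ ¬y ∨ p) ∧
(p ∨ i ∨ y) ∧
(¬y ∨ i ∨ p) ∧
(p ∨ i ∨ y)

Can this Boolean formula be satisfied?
Yes

Yes, the formula is satisfiable.

One satisfying assignment is: p=True, y=True, i=False

Verification: With this assignment, all 15 clauses evaluate to true.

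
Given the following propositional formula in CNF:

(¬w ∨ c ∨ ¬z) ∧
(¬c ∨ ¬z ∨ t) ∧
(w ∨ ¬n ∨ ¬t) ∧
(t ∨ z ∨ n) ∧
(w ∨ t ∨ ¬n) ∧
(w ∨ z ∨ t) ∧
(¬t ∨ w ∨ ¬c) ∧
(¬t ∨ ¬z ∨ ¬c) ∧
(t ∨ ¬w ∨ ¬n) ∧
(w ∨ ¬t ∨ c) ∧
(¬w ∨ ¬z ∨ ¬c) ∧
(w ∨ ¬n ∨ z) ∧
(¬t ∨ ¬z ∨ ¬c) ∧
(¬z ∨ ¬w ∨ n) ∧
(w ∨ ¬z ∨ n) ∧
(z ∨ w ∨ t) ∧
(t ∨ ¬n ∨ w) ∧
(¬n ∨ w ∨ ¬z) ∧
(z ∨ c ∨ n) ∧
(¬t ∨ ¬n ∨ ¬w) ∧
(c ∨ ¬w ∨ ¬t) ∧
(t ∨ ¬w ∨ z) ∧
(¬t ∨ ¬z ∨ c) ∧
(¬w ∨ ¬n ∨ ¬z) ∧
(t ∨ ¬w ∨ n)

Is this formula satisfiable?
Yes

Yes, the formula is satisfiable.

One satisfying assignment is: w=True, z=False, t=True, c=True, n=False

Verification: With this assignment, all 25 clauses evaluate to true.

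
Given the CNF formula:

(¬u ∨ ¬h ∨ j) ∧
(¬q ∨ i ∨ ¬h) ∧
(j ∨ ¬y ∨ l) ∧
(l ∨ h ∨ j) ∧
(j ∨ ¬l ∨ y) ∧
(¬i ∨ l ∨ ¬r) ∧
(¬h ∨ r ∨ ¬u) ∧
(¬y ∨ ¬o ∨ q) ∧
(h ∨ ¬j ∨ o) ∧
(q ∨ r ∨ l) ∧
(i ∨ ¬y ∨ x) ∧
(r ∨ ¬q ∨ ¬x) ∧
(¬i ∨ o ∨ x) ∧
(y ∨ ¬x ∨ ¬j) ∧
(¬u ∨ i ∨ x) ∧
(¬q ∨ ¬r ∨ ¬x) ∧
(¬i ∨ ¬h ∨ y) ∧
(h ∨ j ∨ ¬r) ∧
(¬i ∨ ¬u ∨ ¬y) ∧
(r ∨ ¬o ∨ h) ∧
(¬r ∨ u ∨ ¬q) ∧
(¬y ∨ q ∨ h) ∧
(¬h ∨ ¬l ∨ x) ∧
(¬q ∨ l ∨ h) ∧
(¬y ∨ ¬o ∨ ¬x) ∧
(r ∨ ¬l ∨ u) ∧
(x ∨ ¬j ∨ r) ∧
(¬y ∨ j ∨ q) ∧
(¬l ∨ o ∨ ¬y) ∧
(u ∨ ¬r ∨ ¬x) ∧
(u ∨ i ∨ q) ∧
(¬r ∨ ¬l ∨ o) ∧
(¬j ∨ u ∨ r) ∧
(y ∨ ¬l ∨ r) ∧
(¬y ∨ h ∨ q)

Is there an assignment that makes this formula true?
Yes

Yes, the formula is satisfiable.

One satisfying assignment is: i=True, r=True, j=True, o=True, x=False, q=False, u=False, y=False, l=True, h=False

Verification: With this assignment, all 35 clauses evaluate to true.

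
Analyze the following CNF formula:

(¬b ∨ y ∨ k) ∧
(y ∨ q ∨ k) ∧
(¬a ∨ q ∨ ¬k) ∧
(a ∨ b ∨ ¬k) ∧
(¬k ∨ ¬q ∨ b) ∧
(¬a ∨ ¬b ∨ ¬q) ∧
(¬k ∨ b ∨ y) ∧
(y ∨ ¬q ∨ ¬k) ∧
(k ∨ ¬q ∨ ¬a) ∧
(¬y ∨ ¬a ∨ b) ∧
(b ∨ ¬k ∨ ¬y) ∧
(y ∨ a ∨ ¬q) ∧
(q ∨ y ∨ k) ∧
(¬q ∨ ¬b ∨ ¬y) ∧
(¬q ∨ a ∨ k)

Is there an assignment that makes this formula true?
Yes

Yes, the formula is satisfiable.

One satisfying assignment is: k=False, q=False, b=False, y=True, a=False

Verification: With this assignment, all 15 clauses evaluate to true.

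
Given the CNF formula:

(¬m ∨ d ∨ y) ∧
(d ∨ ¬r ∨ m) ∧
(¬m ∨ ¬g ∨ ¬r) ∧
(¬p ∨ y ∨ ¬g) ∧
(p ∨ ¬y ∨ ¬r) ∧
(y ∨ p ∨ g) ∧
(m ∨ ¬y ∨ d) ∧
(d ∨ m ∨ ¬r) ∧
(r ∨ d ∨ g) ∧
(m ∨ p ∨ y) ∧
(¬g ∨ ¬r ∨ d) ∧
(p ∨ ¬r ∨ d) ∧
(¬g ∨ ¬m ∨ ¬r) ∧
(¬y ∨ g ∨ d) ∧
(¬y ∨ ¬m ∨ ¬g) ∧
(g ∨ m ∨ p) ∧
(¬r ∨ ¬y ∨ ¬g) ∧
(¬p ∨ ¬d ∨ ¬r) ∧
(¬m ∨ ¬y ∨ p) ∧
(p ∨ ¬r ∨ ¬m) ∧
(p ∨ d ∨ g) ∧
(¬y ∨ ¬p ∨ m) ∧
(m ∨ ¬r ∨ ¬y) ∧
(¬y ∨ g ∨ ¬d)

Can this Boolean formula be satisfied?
Yes

Yes, the formula is satisfiable.

One satisfying assignment is: d=True, g=False, r=False, p=True, y=False, m=False

Verification: With this assignment, all 24 clauses evaluate to true.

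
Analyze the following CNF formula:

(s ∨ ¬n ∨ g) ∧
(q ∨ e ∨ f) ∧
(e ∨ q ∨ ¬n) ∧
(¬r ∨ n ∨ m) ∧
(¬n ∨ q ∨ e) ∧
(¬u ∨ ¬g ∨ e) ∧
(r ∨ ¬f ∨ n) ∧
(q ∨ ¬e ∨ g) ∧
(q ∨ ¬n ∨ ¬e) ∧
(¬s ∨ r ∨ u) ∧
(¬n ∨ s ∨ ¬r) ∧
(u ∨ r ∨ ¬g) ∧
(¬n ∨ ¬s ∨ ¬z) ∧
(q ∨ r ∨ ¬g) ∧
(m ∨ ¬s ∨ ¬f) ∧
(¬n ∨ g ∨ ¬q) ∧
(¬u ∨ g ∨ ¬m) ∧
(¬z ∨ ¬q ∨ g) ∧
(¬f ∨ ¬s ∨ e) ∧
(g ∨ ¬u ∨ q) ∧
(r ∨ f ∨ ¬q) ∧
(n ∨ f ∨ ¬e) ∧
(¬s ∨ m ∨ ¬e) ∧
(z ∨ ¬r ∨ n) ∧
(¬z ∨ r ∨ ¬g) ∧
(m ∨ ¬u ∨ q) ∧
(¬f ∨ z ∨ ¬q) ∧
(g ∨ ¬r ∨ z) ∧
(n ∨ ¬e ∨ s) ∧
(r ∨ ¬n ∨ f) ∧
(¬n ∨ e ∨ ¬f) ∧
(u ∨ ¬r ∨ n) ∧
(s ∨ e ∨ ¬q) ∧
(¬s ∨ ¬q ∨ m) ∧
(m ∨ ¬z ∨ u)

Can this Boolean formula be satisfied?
Yes

Yes, the formula is satisfiable.

One satisfying assignment is: n=False, e=True, m=True, z=True, r=True, g=True, f=True, q=True, s=True, u=True

Verification: With this assignment, all 35 clauses evaluate to true.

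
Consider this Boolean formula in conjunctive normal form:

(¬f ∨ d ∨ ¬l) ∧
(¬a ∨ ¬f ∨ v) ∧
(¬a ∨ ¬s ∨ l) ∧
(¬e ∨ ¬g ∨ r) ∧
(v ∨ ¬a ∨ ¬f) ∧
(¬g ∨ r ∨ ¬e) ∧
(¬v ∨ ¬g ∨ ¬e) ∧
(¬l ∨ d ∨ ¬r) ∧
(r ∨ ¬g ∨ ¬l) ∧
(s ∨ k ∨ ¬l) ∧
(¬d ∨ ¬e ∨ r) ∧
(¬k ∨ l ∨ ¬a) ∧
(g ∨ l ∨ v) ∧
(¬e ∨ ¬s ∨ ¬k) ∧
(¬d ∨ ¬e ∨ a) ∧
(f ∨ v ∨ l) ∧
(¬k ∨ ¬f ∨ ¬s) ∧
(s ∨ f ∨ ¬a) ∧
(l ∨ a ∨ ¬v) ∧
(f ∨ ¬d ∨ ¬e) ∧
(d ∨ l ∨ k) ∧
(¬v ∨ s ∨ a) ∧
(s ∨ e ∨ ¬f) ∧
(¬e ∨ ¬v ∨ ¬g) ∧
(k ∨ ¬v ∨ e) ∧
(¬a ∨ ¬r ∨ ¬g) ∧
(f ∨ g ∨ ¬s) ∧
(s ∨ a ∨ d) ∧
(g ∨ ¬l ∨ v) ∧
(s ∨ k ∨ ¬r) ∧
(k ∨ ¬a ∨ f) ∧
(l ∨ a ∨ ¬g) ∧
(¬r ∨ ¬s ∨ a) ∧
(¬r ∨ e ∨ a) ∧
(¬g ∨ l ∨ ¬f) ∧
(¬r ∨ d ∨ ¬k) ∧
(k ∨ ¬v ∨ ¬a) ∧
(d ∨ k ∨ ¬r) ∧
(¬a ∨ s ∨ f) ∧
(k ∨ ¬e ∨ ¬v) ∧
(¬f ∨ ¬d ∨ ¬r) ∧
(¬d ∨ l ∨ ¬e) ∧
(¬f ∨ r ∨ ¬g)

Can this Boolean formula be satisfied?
No

No, the formula is not satisfiable.

No assignment of truth values to the variables can make all 43 clauses true simultaneously.

The formula is UNSAT (unsatisfiable).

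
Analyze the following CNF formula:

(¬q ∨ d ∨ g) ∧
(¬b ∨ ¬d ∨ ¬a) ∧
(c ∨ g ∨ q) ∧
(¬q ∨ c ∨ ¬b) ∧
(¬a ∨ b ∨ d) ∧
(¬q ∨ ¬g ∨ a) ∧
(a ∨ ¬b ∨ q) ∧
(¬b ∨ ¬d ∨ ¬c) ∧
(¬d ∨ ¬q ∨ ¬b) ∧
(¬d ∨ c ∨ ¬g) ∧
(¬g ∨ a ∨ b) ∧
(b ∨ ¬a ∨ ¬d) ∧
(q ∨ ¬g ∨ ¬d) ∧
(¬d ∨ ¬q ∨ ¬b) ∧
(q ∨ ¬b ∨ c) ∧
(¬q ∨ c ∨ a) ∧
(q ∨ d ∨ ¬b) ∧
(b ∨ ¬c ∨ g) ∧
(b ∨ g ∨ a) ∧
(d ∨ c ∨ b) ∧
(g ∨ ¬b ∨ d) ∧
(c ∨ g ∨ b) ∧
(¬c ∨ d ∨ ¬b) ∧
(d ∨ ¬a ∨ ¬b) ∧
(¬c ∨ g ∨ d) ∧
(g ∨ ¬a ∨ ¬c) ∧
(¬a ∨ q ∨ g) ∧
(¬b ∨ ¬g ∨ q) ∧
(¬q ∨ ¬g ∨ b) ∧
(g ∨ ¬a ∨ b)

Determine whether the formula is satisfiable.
No

No, the formula is not satisfiable.

No assignment of truth values to the variables can make all 30 clauses true simultaneously.

The formula is UNSAT (unsatisfiable).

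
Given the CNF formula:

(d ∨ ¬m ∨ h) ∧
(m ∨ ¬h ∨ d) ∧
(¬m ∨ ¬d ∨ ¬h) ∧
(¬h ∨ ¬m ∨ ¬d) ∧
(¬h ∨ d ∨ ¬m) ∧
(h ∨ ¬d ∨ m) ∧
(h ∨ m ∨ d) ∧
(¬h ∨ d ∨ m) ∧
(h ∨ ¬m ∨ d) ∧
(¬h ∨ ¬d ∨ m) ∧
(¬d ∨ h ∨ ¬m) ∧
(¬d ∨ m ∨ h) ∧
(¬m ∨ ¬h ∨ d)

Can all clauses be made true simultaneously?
No

No, the formula is not satisfiable.

No assignment of truth values to the variables can make all 13 clauses true simultaneously.

The formula is UNSAT (unsatisfiable).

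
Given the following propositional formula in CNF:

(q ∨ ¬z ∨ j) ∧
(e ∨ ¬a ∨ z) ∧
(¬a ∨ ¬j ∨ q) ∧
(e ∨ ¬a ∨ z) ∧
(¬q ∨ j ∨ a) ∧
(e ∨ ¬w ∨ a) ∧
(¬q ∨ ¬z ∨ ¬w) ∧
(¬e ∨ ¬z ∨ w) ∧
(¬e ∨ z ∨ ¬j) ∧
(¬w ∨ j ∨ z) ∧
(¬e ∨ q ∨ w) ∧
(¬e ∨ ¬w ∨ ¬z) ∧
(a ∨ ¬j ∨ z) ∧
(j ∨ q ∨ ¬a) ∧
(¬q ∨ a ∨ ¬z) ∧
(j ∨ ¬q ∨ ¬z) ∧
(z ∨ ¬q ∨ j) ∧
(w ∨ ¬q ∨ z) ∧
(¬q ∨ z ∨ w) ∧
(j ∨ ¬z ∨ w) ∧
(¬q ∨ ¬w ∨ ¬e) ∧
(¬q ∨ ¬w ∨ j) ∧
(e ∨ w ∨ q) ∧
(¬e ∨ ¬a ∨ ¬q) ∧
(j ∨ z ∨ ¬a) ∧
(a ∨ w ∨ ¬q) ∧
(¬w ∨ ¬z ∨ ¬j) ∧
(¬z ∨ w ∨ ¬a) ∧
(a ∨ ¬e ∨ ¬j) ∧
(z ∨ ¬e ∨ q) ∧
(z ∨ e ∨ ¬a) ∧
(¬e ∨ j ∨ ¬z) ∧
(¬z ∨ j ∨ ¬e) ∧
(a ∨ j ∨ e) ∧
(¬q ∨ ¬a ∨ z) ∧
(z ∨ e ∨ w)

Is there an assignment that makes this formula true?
No

No, the formula is not satisfiable.

No assignment of truth values to the variables can make all 36 clauses true simultaneously.

The formula is UNSAT (unsatisfiable).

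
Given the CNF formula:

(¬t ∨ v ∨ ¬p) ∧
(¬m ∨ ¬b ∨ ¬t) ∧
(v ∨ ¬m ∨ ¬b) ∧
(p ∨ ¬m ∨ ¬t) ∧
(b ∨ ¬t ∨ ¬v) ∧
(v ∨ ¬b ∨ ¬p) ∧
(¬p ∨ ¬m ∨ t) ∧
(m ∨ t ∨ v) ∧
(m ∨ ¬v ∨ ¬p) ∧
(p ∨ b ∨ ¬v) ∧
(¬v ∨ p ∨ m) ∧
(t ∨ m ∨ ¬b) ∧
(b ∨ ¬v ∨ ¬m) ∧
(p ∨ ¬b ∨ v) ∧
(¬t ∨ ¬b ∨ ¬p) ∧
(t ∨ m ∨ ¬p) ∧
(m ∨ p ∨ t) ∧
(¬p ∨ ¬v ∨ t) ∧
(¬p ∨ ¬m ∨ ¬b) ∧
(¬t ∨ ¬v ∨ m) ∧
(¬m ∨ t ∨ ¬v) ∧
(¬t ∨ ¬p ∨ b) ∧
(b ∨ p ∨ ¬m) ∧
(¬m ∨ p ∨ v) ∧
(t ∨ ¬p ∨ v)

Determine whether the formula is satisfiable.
Yes

Yes, the formula is satisfiable.

One satisfying assignment is: t=True, b=False, v=False, p=False, m=False

Verification: With this assignment, all 25 clauses evaluate to true.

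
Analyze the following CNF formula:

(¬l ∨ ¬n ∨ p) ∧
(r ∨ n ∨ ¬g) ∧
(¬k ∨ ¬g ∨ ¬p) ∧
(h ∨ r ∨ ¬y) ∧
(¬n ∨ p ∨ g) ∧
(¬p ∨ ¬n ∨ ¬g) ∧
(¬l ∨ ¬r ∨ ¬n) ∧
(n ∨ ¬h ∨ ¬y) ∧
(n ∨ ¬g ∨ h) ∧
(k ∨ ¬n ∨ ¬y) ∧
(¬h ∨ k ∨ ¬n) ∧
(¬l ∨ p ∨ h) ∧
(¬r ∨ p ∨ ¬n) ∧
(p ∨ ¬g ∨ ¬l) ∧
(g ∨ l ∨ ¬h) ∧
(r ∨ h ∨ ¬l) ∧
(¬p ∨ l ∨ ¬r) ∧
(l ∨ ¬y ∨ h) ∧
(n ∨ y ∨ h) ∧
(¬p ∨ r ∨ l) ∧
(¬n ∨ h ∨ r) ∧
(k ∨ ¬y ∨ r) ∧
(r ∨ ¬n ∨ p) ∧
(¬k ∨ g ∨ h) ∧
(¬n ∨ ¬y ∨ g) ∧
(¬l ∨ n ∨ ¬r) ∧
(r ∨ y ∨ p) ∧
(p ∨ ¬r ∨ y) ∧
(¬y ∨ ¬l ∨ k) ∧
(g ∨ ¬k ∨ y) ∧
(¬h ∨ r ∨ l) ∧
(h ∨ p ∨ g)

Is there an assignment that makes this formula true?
Yes

Yes, the formula is satisfiable.

One satisfying assignment is: n=False, h=True, l=True, r=False, g=False, y=False, k=False, p=True

Verification: With this assignment, all 32 clauses evaluate to true.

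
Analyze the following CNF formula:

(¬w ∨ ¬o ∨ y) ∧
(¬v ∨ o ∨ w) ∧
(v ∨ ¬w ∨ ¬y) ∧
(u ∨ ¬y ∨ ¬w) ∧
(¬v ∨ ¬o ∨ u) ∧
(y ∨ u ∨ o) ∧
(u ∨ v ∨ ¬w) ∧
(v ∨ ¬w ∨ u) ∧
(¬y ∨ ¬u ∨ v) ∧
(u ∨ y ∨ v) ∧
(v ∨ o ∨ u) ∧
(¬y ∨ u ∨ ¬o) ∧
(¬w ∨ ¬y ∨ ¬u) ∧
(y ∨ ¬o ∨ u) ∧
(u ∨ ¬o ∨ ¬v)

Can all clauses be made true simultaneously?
Yes

Yes, the formula is satisfiable.

One satisfying assignment is: y=False, u=True, v=False, o=False, w=False

Verification: With this assignment, all 15 clauses evaluate to true.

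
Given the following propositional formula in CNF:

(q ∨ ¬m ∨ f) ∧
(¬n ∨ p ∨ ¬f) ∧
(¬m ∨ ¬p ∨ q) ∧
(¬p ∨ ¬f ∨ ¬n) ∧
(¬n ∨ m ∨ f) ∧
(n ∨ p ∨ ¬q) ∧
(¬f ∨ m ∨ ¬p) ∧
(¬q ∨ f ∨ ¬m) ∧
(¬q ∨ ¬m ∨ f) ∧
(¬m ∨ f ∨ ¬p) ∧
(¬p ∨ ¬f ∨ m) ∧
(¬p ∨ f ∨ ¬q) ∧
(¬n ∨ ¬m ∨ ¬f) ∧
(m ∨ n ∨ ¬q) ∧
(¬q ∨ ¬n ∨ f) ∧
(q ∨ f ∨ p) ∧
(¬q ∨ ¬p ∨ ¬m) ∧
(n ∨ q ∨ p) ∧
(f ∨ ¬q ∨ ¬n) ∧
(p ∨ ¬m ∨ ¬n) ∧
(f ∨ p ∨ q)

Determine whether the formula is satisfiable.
Yes

Yes, the formula is satisfiable.

One satisfying assignment is: m=False, p=True, n=False, q=False, f=False

Verification: With this assignment, all 21 clauses evaluate to true.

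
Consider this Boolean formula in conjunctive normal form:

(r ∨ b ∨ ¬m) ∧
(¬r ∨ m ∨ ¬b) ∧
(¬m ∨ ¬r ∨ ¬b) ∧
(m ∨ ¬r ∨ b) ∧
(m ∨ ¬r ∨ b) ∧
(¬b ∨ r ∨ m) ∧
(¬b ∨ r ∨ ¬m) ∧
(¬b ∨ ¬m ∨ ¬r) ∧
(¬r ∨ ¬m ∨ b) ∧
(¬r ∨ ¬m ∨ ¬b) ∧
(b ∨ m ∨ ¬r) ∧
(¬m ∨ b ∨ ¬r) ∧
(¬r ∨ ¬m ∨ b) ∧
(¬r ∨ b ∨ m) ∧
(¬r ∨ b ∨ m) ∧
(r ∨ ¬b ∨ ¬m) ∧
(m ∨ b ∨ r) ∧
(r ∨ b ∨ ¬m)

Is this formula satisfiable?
No

No, the formula is not satisfiable.

No assignment of truth values to the variables can make all 18 clauses true simultaneously.

The formula is UNSAT (unsatisfiable).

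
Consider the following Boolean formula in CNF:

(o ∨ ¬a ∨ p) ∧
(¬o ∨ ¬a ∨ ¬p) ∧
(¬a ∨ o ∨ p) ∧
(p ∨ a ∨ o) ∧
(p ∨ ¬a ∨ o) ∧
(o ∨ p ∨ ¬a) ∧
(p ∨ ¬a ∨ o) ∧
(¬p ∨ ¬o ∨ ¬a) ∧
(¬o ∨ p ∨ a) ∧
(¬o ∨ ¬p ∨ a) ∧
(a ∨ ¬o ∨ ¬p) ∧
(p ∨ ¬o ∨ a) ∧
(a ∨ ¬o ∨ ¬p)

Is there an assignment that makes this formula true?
Yes

Yes, the formula is satisfiable.

One satisfying assignment is: p=True, a=False, o=False

Verification: With this assignment, all 13 clauses evaluate to true.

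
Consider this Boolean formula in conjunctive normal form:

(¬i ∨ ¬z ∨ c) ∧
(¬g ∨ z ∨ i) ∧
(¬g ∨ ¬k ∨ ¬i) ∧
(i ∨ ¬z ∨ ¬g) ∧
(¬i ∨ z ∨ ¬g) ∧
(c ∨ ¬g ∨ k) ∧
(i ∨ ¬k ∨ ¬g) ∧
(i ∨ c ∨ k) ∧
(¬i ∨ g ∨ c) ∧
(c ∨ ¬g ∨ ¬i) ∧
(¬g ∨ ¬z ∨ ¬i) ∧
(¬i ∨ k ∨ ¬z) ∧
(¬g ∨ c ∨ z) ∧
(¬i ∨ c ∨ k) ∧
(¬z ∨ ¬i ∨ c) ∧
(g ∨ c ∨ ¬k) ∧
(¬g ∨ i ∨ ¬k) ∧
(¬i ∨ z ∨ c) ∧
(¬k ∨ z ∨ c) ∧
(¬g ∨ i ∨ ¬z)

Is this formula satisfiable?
Yes

Yes, the formula is satisfiable.

One satisfying assignment is: g=False, i=True, c=True, z=False, k=True

Verification: With this assignment, all 20 clauses evaluate to true.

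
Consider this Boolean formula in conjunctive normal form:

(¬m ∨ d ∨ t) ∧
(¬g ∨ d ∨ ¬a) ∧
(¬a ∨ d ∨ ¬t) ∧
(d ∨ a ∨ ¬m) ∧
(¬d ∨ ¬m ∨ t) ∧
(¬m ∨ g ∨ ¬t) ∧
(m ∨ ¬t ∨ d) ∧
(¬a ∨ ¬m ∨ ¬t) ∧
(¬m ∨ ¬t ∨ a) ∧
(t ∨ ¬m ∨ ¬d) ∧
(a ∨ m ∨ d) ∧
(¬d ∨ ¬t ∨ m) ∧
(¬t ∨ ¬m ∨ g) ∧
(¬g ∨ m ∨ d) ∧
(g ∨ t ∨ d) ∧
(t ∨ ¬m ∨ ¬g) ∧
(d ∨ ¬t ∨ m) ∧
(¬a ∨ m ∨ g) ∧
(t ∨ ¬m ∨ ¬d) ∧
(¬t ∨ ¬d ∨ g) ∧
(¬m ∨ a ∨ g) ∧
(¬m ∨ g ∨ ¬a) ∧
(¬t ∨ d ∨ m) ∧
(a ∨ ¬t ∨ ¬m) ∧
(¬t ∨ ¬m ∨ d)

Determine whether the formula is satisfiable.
Yes

Yes, the formula is satisfiable.

One satisfying assignment is: t=False, m=False, a=False, d=True, g=False

Verification: With this assignment, all 25 clauses evaluate to true.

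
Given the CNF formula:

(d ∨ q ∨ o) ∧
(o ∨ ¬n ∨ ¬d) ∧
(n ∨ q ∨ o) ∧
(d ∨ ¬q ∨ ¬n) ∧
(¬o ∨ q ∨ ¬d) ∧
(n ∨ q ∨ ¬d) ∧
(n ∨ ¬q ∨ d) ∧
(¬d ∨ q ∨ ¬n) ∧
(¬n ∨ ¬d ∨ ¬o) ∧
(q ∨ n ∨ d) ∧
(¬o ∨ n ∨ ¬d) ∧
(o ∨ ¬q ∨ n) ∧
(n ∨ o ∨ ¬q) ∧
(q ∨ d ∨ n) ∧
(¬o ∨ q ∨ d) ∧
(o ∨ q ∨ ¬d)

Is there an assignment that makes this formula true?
No

No, the formula is not satisfiable.

No assignment of truth values to the variables can make all 16 clauses true simultaneously.

The formula is UNSAT (unsatisfiable).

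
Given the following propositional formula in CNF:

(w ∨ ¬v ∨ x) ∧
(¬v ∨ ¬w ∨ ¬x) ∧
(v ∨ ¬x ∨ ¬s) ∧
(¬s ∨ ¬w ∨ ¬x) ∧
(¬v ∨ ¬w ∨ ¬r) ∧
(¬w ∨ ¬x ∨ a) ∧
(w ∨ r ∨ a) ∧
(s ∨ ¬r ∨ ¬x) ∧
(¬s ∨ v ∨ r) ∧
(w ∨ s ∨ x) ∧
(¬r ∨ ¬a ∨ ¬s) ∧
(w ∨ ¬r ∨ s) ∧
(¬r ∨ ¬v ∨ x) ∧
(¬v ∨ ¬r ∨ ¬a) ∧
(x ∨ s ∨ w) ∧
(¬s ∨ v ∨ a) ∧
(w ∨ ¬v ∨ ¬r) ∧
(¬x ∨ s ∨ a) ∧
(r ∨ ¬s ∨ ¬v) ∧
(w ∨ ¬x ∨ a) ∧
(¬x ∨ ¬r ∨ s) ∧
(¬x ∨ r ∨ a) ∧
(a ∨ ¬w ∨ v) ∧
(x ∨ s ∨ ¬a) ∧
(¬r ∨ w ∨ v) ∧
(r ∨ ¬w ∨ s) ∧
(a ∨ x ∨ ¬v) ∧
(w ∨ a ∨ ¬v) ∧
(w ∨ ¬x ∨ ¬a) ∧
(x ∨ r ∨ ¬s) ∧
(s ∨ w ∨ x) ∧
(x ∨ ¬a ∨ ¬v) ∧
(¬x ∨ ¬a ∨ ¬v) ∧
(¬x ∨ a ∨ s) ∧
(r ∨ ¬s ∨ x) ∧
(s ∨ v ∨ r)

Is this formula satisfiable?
No

No, the formula is not satisfiable.

No assignment of truth values to the variables can make all 36 clauses true simultaneously.

The formula is UNSAT (unsatisfiable).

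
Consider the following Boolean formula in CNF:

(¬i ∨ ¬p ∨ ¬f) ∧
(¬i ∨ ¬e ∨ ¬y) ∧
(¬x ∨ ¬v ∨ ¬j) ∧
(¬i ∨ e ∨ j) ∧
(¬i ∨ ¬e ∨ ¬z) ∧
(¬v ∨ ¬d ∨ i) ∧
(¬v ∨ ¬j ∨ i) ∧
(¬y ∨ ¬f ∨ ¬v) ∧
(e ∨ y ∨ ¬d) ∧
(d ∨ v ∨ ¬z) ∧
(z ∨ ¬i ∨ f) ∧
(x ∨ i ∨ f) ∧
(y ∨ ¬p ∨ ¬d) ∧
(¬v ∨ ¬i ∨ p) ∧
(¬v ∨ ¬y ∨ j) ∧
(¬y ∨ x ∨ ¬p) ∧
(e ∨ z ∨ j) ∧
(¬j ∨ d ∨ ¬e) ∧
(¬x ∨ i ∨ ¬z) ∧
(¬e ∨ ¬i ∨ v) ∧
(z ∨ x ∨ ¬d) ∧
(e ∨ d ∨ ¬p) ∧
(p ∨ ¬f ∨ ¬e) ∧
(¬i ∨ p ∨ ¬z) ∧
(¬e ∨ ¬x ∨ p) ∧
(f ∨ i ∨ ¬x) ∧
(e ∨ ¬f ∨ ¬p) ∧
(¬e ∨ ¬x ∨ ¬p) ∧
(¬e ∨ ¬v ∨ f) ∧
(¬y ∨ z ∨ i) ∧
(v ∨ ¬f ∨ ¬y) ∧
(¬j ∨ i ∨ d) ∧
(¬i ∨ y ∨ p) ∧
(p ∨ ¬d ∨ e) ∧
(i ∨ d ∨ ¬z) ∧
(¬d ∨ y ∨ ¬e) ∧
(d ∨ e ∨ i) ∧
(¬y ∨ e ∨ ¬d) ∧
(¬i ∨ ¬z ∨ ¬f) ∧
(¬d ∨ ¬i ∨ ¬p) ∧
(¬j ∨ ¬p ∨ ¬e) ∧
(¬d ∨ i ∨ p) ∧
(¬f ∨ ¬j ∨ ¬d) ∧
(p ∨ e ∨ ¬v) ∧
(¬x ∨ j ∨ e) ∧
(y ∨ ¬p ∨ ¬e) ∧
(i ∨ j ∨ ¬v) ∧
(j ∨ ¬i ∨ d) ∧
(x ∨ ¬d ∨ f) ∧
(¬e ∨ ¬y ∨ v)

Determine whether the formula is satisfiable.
No

No, the formula is not satisfiable.

No assignment of truth values to the variables can make all 50 clauses true simultaneously.

The formula is UNSAT (unsatisfiable).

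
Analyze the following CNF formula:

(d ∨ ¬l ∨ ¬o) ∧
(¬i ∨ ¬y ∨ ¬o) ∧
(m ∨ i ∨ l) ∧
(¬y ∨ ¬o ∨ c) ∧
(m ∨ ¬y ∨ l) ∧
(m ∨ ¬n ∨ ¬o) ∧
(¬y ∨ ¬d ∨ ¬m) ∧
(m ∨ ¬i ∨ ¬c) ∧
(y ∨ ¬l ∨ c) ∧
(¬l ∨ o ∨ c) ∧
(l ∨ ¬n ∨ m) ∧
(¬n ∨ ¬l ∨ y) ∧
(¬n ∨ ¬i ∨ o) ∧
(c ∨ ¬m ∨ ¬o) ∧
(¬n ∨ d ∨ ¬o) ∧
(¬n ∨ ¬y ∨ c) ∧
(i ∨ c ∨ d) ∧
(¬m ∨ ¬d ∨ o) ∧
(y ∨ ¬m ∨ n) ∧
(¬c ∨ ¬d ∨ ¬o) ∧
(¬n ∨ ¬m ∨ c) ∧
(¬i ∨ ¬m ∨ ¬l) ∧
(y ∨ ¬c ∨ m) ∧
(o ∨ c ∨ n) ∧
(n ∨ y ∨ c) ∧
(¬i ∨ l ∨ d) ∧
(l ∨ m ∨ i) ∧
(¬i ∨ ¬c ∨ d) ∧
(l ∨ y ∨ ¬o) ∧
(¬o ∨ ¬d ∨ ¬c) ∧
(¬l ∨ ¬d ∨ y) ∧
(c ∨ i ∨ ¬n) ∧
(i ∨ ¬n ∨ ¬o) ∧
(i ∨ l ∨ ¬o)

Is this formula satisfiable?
Yes

Yes, the formula is satisfiable.

One satisfying assignment is: i=False, c=True, m=False, y=True, o=False, d=False, n=False, l=True

Verification: With this assignment, all 34 clauses evaluate to true.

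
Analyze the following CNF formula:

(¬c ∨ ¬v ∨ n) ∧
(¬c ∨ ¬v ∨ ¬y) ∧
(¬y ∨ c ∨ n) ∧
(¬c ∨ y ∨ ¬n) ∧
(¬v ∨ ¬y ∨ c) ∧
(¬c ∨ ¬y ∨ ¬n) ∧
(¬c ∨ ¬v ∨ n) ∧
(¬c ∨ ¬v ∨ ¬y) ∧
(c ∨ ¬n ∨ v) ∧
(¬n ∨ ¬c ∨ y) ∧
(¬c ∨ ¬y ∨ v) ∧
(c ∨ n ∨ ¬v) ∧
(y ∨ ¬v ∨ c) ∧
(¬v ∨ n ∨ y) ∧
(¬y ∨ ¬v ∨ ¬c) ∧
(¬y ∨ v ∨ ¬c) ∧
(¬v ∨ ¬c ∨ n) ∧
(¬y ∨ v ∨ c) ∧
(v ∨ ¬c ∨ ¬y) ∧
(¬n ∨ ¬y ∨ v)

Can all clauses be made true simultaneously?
Yes

Yes, the formula is satisfiable.

One satisfying assignment is: c=False, v=False, n=False, y=False

Verification: With this assignment, all 20 clauses evaluate to true.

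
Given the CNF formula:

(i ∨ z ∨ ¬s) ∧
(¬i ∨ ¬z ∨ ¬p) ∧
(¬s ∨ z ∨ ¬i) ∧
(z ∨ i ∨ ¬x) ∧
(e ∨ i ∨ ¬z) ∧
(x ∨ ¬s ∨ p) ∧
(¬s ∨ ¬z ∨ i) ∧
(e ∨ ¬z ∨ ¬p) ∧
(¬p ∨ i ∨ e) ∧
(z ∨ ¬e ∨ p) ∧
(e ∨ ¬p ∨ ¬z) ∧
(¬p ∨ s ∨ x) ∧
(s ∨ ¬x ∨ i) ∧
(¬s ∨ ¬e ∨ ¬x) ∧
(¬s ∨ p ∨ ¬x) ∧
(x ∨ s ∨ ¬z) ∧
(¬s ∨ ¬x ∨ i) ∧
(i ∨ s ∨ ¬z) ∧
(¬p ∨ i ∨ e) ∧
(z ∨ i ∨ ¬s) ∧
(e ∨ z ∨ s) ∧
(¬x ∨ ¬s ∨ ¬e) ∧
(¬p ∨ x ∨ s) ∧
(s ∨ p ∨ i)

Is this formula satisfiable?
Yes

Yes, the formula is satisfiable.

One satisfying assignment is: p=False, s=False, e=True, i=True, z=True, x=True

Verification: With this assignment, all 24 clauses evaluate to true.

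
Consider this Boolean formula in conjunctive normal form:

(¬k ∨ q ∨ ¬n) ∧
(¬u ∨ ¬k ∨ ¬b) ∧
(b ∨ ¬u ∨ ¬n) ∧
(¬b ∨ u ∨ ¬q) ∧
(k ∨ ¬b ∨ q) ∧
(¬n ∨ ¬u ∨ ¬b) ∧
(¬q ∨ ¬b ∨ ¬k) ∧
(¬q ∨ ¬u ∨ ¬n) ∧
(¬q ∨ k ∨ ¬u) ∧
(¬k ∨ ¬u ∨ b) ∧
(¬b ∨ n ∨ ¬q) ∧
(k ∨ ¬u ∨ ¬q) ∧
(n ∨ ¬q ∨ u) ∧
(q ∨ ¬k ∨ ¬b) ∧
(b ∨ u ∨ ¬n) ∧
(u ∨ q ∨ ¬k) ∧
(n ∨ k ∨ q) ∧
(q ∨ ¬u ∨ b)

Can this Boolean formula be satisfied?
No

No, the formula is not satisfiable.

No assignment of truth values to the variables can make all 18 clauses true simultaneously.

The formula is UNSAT (unsatisfiable).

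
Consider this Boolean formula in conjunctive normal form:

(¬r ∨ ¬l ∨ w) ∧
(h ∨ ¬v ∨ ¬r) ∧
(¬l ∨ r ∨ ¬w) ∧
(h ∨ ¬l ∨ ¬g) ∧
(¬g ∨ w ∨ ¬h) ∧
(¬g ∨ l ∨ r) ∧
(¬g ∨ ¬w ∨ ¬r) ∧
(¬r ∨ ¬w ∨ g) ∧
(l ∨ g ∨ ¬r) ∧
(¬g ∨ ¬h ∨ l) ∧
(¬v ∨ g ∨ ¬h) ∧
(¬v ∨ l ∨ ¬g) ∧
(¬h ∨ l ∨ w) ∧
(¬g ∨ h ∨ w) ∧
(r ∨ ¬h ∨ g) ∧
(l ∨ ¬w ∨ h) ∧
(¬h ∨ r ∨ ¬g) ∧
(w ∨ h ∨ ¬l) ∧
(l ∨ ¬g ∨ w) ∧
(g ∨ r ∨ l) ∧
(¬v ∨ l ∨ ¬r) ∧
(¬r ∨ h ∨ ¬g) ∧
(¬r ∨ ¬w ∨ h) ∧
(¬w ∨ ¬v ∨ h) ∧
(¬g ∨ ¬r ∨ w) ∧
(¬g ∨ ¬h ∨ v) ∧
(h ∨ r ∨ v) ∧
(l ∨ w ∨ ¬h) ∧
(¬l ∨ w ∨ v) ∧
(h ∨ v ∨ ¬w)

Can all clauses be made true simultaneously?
No

No, the formula is not satisfiable.

No assignment of truth values to the variables can make all 30 clauses true simultaneously.

The formula is UNSAT (unsatisfiable).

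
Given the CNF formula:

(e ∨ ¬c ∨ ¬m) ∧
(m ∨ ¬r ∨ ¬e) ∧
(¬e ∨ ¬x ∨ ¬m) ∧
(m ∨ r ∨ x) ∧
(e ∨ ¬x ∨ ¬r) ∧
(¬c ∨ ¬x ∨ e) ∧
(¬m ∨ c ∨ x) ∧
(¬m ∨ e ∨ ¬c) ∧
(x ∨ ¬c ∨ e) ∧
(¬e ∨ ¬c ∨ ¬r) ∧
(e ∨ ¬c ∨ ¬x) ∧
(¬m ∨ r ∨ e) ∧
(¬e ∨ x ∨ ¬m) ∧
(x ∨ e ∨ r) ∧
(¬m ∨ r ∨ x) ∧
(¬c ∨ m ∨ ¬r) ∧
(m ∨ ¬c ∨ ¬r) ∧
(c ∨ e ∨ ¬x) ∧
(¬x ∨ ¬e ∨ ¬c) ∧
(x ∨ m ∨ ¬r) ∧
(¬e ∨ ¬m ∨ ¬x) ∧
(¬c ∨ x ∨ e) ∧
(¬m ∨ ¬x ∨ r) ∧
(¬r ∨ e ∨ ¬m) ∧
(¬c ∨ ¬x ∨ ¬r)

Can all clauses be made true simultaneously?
Yes

Yes, the formula is satisfiable.

One satisfying assignment is: m=False, x=True, e=True, c=False, r=False

Verification: With this assignment, all 25 clauses evaluate to true.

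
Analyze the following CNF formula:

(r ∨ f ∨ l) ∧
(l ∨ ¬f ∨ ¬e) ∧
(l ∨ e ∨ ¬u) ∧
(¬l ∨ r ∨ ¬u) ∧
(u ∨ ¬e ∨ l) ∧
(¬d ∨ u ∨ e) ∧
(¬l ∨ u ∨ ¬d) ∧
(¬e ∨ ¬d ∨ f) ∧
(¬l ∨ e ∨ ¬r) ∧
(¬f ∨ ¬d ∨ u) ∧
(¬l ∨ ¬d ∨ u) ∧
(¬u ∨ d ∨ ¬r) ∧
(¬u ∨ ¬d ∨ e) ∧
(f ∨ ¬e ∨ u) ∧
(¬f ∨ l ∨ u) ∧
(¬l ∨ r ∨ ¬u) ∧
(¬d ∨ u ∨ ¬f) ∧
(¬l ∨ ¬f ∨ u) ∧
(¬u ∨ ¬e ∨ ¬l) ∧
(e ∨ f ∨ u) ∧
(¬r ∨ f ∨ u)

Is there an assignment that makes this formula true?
No

No, the formula is not satisfiable.

No assignment of truth values to the variables can make all 21 clauses true simultaneously.

The formula is UNSAT (unsatisfiable).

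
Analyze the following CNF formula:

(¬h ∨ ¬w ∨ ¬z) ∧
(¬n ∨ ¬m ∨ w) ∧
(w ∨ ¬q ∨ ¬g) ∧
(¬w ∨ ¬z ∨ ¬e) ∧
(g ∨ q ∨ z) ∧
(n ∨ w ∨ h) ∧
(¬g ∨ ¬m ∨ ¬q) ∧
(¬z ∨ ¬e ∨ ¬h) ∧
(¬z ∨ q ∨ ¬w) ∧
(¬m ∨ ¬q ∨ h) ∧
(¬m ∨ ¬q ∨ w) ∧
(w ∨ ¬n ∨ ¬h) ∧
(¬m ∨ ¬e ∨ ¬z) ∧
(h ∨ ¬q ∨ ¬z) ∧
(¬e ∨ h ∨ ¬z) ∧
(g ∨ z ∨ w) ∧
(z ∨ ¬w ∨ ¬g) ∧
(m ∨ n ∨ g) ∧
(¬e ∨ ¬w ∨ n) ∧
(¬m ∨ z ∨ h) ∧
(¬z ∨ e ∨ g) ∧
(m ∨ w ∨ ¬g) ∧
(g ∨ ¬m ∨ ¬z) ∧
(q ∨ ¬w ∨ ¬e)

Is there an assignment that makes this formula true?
Yes

Yes, the formula is satisfiable.

One satisfying assignment is: z=False, g=False, n=False, m=True, w=True, e=False, q=True, h=True

Verification: With this assignment, all 24 clauses evaluate to true.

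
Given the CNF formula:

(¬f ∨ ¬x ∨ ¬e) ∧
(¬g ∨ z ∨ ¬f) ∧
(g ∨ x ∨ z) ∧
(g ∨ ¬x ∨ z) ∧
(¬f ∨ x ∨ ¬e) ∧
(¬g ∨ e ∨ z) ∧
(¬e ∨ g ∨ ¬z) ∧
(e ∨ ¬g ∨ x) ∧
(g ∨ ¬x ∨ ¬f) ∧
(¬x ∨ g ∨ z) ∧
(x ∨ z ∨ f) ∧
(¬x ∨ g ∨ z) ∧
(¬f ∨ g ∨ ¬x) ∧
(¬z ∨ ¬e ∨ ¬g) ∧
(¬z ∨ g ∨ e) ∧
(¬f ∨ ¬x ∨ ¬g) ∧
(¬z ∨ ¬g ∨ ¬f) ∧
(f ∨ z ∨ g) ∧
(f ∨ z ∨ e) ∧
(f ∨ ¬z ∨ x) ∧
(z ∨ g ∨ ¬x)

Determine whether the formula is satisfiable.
Yes

Yes, the formula is satisfiable.

One satisfying assignment is: f=False, e=False, x=True, z=True, g=True

Verification: With this assignment, all 21 clauses evaluate to true.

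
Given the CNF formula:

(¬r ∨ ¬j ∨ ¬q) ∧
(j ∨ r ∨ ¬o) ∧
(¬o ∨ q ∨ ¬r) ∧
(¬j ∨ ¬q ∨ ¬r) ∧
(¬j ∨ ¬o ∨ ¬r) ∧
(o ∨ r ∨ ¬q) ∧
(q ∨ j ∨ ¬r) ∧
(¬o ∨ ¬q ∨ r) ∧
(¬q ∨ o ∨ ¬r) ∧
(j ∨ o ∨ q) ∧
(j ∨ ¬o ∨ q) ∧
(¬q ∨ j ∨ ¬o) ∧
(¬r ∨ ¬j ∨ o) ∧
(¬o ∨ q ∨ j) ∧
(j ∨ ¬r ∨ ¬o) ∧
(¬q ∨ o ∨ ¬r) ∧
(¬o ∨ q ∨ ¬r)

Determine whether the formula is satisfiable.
Yes

Yes, the formula is satisfiable.

One satisfying assignment is: q=False, r=False, o=False, j=True

Verification: With this assignment, all 17 clauses evaluate to true.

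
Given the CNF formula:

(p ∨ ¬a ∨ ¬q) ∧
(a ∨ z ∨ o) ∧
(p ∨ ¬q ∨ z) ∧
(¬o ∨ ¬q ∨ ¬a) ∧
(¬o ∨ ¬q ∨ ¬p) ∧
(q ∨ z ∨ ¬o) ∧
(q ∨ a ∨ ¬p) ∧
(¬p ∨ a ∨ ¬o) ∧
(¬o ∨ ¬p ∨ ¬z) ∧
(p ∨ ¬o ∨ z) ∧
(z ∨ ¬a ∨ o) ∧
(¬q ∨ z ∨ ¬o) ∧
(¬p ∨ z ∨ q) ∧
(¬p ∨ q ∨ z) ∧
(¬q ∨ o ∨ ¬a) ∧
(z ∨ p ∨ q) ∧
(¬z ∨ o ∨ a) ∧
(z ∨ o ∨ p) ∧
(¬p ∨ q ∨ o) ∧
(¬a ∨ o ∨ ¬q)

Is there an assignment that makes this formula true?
Yes

Yes, the formula is satisfiable.

One satisfying assignment is: z=True, a=True, q=False, p=False, o=False

Verification: With this assignment, all 20 clauses evaluate to true.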